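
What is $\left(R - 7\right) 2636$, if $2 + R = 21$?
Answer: $31632$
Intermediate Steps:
$R = 19$ ($R = -2 + 21 = 19$)
$\left(R - 7\right) 2636 = \left(19 - 7\right) 2636 = 12 \cdot 2636 = 31632$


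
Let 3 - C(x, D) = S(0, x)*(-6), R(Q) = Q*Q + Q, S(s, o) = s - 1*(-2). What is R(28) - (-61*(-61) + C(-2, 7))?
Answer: -2924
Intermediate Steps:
S(s, o) = 2 + s (S(s, o) = s + 2 = 2 + s)
R(Q) = Q + Q² (R(Q) = Q² + Q = Q + Q²)
C(x, D) = 15 (C(x, D) = 3 - (2 + 0)*(-6) = 3 - 2*(-6) = 3 - 1*(-12) = 3 + 12 = 15)
R(28) - (-61*(-61) + C(-2, 7)) = 28*(1 + 28) - (-61*(-61) + 15) = 28*29 - (3721 + 15) = 812 - 1*3736 = 812 - 3736 = -2924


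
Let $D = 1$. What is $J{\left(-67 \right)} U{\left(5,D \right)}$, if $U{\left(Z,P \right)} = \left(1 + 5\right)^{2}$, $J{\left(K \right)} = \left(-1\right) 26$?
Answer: $-936$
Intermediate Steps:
$J{\left(K \right)} = -26$
$U{\left(Z,P \right)} = 36$ ($U{\left(Z,P \right)} = 6^{2} = 36$)
$J{\left(-67 \right)} U{\left(5,D \right)} = \left(-26\right) 36 = -936$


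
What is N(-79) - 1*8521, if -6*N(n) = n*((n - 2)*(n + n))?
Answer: 159986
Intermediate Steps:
N(n) = -n²*(-2 + n)/3 (N(n) = -n*(n - 2)*(n + n)/6 = -n*(-2 + n)*(2*n)/6 = -n*2*n*(-2 + n)/6 = -n²*(-2 + n)/3)
N(-79) - 1*8521 = (⅓)*(-79)²*(2 - 1*(-79)) - 1*8521 = (⅓)*6241*(2 + 79) - 8521 = (⅓)*6241*81 - 8521 = 168507 - 8521 = 159986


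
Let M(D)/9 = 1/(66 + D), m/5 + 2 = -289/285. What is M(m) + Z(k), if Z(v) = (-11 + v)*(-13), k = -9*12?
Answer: 4491454/2903 ≈ 1547.2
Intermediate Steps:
k = -108
m = -859/57 (m = -10 + 5*(-289/285) = -10 - 289/57 = -859/57 ≈ -15.070)
Z(v) = 143 - 13*v
M(D) = 9/(66 + D)
M(m) + Z(k) = 9/(66 - 859/57) + (143 - 13*(-108)) = 9/(2903/57) + (143 + 1404) = 9*(57/2903) + 1547 = 513/2903 + 1547 = 4491454/2903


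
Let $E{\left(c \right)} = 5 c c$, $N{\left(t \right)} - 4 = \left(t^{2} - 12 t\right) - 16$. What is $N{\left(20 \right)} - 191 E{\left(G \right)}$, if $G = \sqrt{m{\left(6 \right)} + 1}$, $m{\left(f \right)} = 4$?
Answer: $-4627$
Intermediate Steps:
$G = \sqrt{5}$ ($G = \sqrt{4 + 1} = \sqrt{5} \approx 2.2361$)
$N{\left(t \right)} = -12 + t^{2} - 12 t$ ($N{\left(t \right)} = 4 - \left(16 - t^{2} + 12 t\right) = -12 + t^{2} - 12 t$)
$E{\left(c \right)} = 5 c^{2}$
$N{\left(20 \right)} - 191 E{\left(G \right)} = \left(-12 + 20^{2} - 240\right) - 191 \cdot 5 \left(\sqrt{5}\right)^{2} = \left(-12 + 400 - 240\right) - 191 \cdot 5 \cdot 5 = 148 - 4775 = -4627$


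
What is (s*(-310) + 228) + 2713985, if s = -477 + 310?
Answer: 2765983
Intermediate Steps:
s = -167
(s*(-310) + 228) + 2713985 = (-167*(-310) + 228) + 2713985 = (51770 + 228) + 2713985 = 51998 + 2713985 = 2765983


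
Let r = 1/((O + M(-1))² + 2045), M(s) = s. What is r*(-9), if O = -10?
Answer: -3/722 ≈ -0.0041551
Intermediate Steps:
r = 1/2166 (r = 1/((-10 - 1)² + 2045) = 1/((-11)² + 2045) = 1/(121 + 2045) = 1/2166 ≈ 0.00046168)
r*(-9) = (1/2166)*(-9) = -3/722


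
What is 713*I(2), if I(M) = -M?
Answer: -1426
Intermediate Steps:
713*I(2) = 713*(-1*2) = 713*(-2) = -1426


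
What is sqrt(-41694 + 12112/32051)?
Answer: I*sqrt(42830465460382)/32051 ≈ 204.19*I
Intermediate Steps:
sqrt(-41694 + 12112/32051) = sqrt(-1336322282/32051) = I*sqrt(42830465460382)/32051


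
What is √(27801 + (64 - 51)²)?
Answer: √27970 ≈ 167.24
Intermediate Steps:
√(27801 + (64 - 51)²) = √(27801 + 13²) = √(27801 + 169) = √27970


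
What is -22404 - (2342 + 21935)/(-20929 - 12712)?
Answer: -753668687/33641 ≈ -22403.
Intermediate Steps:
-22404 - (2342 + 21935)/(-20929 - 12712) = -22404 - 24277/(-33641) = -22404 - 24277*(-1)/33641 = -22404 - 1*(-24277/33641) = -22404 + 24277/33641 = -753668687/33641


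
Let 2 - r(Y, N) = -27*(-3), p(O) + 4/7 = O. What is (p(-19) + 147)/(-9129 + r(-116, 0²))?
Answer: -223/16114 ≈ -0.013839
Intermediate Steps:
p(O) = -4/7 + O
r(Y, N) = -79 (r(Y, N) = 2 - (-27)*(-3) = 2 - 1*81 = 2 - 81 = -79)
(p(-19) + 147)/(-9129 + r(-116, 0²)) = ((-4/7 - 19) + 147)/(-9129 - 79) = (-137/7 + 147)/(-9208) = (892/7)*(-1/9208) = -223/16114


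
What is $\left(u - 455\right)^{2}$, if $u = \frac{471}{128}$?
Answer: $\frac{3337257361}{16384} \approx 2.0369 \cdot 10^{5}$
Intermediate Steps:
$u = \frac{471}{128}$ ($u = 471 \cdot \frac{1}{128} = \frac{471}{128} \approx 3.6797$)
$\left(u - 455\right)^{2} = \left(\frac{471}{128} - 455\right)^{2} = \left(- \frac{57769}{128}\right)^{2} = \frac{3337257361}{16384}$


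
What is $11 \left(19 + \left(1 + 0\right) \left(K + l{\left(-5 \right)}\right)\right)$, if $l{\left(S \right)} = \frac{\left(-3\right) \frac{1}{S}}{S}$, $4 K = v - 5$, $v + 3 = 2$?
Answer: $\frac{9559}{50} \approx 191.18$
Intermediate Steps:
$v = -1$ ($v = -3 + 2 = -1$)
$K = - \frac{3}{2}$ ($K = \frac{-1 - 5}{4} = \frac{1}{4} \left(-6\right) = - \frac{3}{2} \approx -1.5$)
$l{\left(S \right)} = - \frac{3}{S^{2}}$
$11 \left(19 + \left(1 + 0\right) \left(K + l{\left(-5 \right)}\right)\right) = 11 \left(19 + \left(1 + 0\right) \left(- \frac{3}{2} - \frac{3}{25}\right)\right) = 11 \left(19 + 1 \left(- \frac{3}{2} - \frac{3}{25}\right)\right) = 11 \left(19 + 1 \left(- \frac{81}{50}\right)\right) = 11 \left(19 - \frac{81}{50}\right) = 11 \cdot \frac{869}{50} = \frac{9559}{50}$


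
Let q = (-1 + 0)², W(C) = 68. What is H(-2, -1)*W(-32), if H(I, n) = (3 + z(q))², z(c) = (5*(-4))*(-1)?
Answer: 35972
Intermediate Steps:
q = 1 (q = (-1)² = 1)
z(c) = 20 (z(c) = -20*(-1) = 20)
H(I, n) = 529 (H(I, n) = (3 + 20)² = 23² = 529)
H(-2, -1)*W(-32) = 529*68 = 35972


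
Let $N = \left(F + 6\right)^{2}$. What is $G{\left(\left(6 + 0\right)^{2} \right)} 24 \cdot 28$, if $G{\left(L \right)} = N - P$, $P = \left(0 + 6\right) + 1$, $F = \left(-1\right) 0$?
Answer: $19488$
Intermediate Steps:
$F = 0$
$P = 7$ ($P = 6 + 1 = 7$)
$N = 36$ ($N = \left(0 + 6\right)^{2} = 6^{2} = 36$)
$G{\left(L \right)} = 29$ ($G{\left(L \right)} = 36 - 7 = 29$)
$G{\left(\left(6 + 0\right)^{2} \right)} 24 \cdot 28 = 29 \cdot 24 \cdot 28 = 696 \cdot 28 = 19488$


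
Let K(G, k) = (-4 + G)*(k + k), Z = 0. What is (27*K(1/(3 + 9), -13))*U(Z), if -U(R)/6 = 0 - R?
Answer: 0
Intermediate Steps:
U(R) = 6*R (U(R) = -6*(0 - R) = -(-6)*R = 6*R)
K(G, k) = 2*k*(-4 + G) (K(G, k) = (-4 + G)*(2*k) = 2*k*(-4 + G))
(27*K(1/(3 + 9), -13))*U(Z) = (27*(2*(-13)*(-4 + 1/(3 + 9))))*(6*0) = (27*(2*(-13)*(-4 + 1/12)))*0 = (27*(2*(-13)*(-47/12)))*0 = (27*(611/6))*0 = (5499/2)*0 = 0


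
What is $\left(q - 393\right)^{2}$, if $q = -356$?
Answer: $561001$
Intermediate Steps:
$\left(q - 393\right)^{2} = \left(-356 - 393\right)^{2} = \left(-749\right)^{2} = 561001$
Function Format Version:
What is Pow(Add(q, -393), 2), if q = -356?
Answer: 561001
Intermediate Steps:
Pow(Add(q, -393), 2) = Pow(Add(-356, -393), 2) = Pow(-749, 2) = 561001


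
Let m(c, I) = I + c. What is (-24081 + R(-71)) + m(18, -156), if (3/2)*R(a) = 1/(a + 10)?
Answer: -4432079/183 ≈ -24219.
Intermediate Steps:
R(a) = 2/(3*(10 + a)) (R(a) = 2/(3*(a + 10)) = 2/(3*(10 + a)))
(-24081 + R(-71)) + m(18, -156) = (-24081 + 2/(3*(10 - 71))) + (-156 + 18) = (-24081 + (⅔)/(-61)) - 138 = (-24081 + (⅔)*(-1/61)) - 138 = (-24081 - 2/183) - 138 = -4406825/183 - 138 = -4432079/183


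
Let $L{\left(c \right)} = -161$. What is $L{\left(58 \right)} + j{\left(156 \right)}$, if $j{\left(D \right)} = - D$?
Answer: $-317$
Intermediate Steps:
$L{\left(58 \right)} + j{\left(156 \right)} = -161 - 156 = -317$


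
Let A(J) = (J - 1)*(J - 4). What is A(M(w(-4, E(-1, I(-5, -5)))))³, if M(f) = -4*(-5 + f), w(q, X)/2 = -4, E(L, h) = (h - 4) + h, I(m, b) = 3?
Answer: 14670139392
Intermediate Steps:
E(L, h) = -4 + 2*h (E(L, h) = (-4 + h) + h = -4 + 2*h)
w(q, X) = -8 (w(q, X) = 2*(-4) = -8)
M(f) = 20 - 4*f
A(J) = (-1 + J)*(-4 + J)
A(M(w(-4, E(-1, I(-5, -5)))))³ = (4 + (20 - 4*(-8))² - 5*(20 - 4*(-8)))³ = (4 + (20 + 32)² - 5*(20 + 32))³ = (4 + 52² - 5*52)³ = (4 + 2704 - 260)³ = 2448³ = 14670139392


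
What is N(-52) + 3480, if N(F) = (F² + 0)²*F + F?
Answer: -380200604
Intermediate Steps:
N(F) = F + F⁵ (N(F) = (F²)²*F + F = F⁴*F + F = F⁵ + F = F + F⁵)
N(-52) + 3480 = (-52 + (-52)⁵) + 3480 = (-52 - 380204032) + 3480 = -380204084 + 3480 = -380200604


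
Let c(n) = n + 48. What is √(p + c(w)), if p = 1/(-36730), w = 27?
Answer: √101181930770/36730 ≈ 8.6602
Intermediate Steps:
c(n) = 48 + n
p = -1/36730 ≈ -2.7226e-5
√(p + c(w)) = √(-1/36730 + (48 + 27)) = √(-1/36730 + 75) = √(2754749/36730) = √101181930770/36730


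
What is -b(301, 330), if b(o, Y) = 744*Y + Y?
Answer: -245850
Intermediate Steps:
b(o, Y) = 745*Y
-b(301, 330) = -745*330 = -1*245850 = -245850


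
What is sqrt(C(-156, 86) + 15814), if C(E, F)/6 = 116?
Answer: sqrt(16510) ≈ 128.49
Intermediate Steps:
C(E, F) = 696 (C(E, F) = 6*116 = 696)
sqrt(C(-156, 86) + 15814) = sqrt(696 + 15814) = sqrt(16510)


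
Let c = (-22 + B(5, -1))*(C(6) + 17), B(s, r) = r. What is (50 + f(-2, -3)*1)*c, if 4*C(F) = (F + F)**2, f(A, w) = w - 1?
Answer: -56074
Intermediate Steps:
f(A, w) = -1 + w
C(F) = F**2 (C(F) = (F + F)**2/4 = (2*F)**2/4 = (4*F**2)/4 = F**2)
c = -1219 (c = (-22 - 1)*(6**2 + 17) = -23*(36 + 17) = -23*53 = -1219)
(50 + f(-2, -3)*1)*c = (50 + (-1 - 3)*1)*(-1219) = (50 - 4*1)*(-1219) = (50 - 4)*(-1219) = 46*(-1219) = -56074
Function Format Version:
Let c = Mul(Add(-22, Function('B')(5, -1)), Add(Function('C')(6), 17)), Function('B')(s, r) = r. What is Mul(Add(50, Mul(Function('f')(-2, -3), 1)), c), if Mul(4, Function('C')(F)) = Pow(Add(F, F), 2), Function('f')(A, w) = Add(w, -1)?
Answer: -56074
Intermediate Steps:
Function('f')(A, w) = Add(-1, w)
Function('C')(F) = Pow(F, 2) (Function('C')(F) = Mul(Rational(1, 4), Pow(Add(F, F), 2)) = Mul(Rational(1, 4), Pow(Mul(2, F), 2)) = Mul(Rational(1, 4), Mul(4, Pow(F, 2))) = Pow(F, 2))
c = -1219 (c = Mul(Add(-22, -1), Add(Pow(6, 2), 17)) = Mul(-23, Add(36, 17)) = Mul(-23, 53) = -1219)
Mul(Add(50, Mul(Function('f')(-2, -3), 1)), c) = Mul(Add(50, Mul(Add(-1, -3), 1)), -1219) = Mul(Add(50, Mul(-4, 1)), -1219) = Mul(Add(50, -4), -1219) = Mul(46, -1219) = -56074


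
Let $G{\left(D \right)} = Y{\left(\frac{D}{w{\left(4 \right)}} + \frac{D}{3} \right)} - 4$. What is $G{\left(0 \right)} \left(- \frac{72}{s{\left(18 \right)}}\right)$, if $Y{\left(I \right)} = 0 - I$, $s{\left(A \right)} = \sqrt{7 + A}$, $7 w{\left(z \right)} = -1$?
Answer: $\frac{288}{5} \approx 57.6$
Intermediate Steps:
$w{\left(z \right)} = - \frac{1}{7}$ ($w{\left(z \right)} = \frac{1}{7} \left(-1\right) = - \frac{1}{7}$)
$Y{\left(I \right)} = - I$
$G{\left(D \right)} = -4 + \frac{20 D}{3}$ ($G{\left(D \right)} = - (\frac{D}{- \frac{1}{7}} + \frac{D}{3}) - 4 = - (D \left(-7\right) + D \frac{1}{3}) - 4 = - (- 7 D + \frac{D}{3}) - 4 = - \frac{\left(-20\right) D}{3} - 4 = \frac{20 D}{3} - 4 = -4 + \frac{20 D}{3}$)
$G{\left(0 \right)} \left(- \frac{72}{s{\left(18 \right)}}\right) = \left(-4 + \frac{20}{3} \cdot 0\right) \left(- \frac{72}{\sqrt{7 + 18}}\right) = \left(-4 + 0\right) \left(- \frac{72}{\sqrt{25}}\right) = - 4 \left(- \frac{72}{5}\right) = - 4 \left(\left(-72\right) \frac{1}{5}\right) = \left(-4\right) \left(- \frac{72}{5}\right) = \frac{288}{5}$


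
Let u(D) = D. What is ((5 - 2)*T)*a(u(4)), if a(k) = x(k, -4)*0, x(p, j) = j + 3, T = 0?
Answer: 0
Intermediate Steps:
x(p, j) = 3 + j
a(k) = 0 (a(k) = (3 - 4)*0 = -1*0 = 0)
((5 - 2)*T)*a(u(4)) = ((5 - 2)*0)*0 = (3*0)*0 = 0*0 = 0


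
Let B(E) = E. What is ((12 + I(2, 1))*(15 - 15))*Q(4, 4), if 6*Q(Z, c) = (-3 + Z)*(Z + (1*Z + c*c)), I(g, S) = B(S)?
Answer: 0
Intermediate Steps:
I(g, S) = S
Q(Z, c) = (-3 + Z)*(c**2 + 2*Z)/6 (Q(Z, c) = ((-3 + Z)*(Z + (1*Z + c*c)))/6 = ((-3 + Z)*(Z + (Z + c**2)))/6 = ((-3 + Z)*(c**2 + 2*Z))/6 = (-3 + Z)*(c**2 + 2*Z)/6)
((12 + I(2, 1))*(15 - 15))*Q(4, 4) = ((12 + 1)*(15 - 15))*(-1*4 - 1/2*4**2 + (1/3)*4**2 + (1/6)*4*4**2) = (13*0)*(-4 - 1/2*16 + (1/3)*16 + (1/6)*4*16) = 0*(-4 - 8 + 16/3 + 32/3) = 0*4 = 0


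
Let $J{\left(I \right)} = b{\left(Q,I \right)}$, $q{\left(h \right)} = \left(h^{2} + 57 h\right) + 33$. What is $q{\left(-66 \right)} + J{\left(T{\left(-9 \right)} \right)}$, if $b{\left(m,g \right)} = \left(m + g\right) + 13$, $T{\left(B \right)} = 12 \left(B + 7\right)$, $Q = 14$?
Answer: $630$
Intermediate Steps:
$T{\left(B \right)} = 84 + 12 B$ ($T{\left(B \right)} = 12 \left(7 + B\right) = 84 + 12 B$)
$b{\left(m,g \right)} = 13 + g + m$ ($b{\left(m,g \right)} = \left(g + m\right) + 13 = 13 + g + m$)
$q{\left(h \right)} = 33 + h^{2} + 57 h$
$J{\left(I \right)} = 27 + I$ ($J{\left(I \right)} = 13 + I + 14 = 27 + I$)
$q{\left(-66 \right)} + J{\left(T{\left(-9 \right)} \right)} = \left(33 + \left(-66\right)^{2} + 57 \left(-66\right)\right) + \left(27 + \left(84 + 12 \left(-9\right)\right)\right) = \left(33 + 4356 - 3762\right) + \left(27 + \left(84 - 108\right)\right) = 627 + \left(27 - 24\right) = 627 + 3 = 630$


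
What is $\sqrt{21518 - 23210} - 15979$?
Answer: $-15979 + 6 i \sqrt{47} \approx -15979.0 + 41.134 i$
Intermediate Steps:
$\sqrt{21518 - 23210} - 15979 = \sqrt{-1692} - 15979 = 6 i \sqrt{47} - 15979 = -15979 + 6 i \sqrt{47}$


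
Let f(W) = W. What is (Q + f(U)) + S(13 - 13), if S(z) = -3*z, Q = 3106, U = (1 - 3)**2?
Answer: 3110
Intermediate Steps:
U = 4 (U = (-2)**2 = 4)
(Q + f(U)) + S(13 - 13) = (3106 + 4) - 3*(13 - 13) = 3110 - 3*0 = 3110 + 0 = 3110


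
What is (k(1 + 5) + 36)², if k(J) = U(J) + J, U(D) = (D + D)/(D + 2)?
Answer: 7569/4 ≈ 1892.3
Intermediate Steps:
U(D) = 2*D/(2 + D) (U(D) = (2*D)/(2 + D) = 2*D/(2 + D))
k(J) = J + 2*J/(2 + J) (k(J) = 2*J/(2 + J) + J = J + 2*J/(2 + J))
(k(1 + 5) + 36)² = ((1 + 5)*(4 + (1 + 5))/(2 + (1 + 5)) + 36)² = (6*(4 + 6)/(2 + 6) + 36)² = (6*10/8 + 36)² = (6*(⅛)*10 + 36)² = (15/2 + 36)² = (87/2)² = 7569/4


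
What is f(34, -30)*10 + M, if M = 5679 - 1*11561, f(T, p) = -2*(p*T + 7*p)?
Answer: 18718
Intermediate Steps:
f(T, p) = -14*p - 2*T*p (f(T, p) = -2*(T*p + 7*p) = -2*(7*p + T*p) = -14*p - 2*T*p)
M = -5882 (M = 5679 - 11561 = -5882)
f(34, -30)*10 + M = -2*(-30)*(7 + 34)*10 - 5882 = -2*(-30)*41*10 - 5882 = 2460*10 - 5882 = 24600 - 5882 = 18718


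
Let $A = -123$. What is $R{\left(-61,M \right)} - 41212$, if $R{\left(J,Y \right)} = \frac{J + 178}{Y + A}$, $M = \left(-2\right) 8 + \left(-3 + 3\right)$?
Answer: $- \frac{5728585}{139} \approx -41213.0$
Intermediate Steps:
$M = -16$ ($M = -16 + 0 = -16$)
$R{\left(J,Y \right)} = \frac{178 + J}{-123 + Y}$ ($R{\left(J,Y \right)} = \frac{J + 178}{Y - 123} = \frac{178 + J}{-123 + Y}$)
$R{\left(-61,M \right)} - 41212 = \frac{178 - 61}{-123 - 16} - 41212 = \frac{1}{-139} \cdot 117 - 41212 = \left(- \frac{1}{139}\right) 117 - 41212 = - \frac{117}{139} - 41212 = - \frac{5728585}{139}$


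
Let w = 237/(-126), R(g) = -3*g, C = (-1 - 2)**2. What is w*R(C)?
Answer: 711/14 ≈ 50.786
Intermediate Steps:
C = 9 (C = (-3)**2 = 9)
w = -79/42 (w = 237*(-1/126) = -79/42 ≈ -1.8810)
w*R(C) = -(-79)*9/14 = -79/42*(-27) = 711/14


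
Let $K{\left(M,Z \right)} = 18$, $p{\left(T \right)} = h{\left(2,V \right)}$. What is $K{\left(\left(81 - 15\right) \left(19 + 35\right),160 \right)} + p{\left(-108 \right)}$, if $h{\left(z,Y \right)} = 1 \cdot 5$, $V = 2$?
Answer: $23$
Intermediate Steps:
$h{\left(z,Y \right)} = 5$
$p{\left(T \right)} = 5$
$K{\left(\left(81 - 15\right) \left(19 + 35\right),160 \right)} + p{\left(-108 \right)} = 18 + 5 = 23$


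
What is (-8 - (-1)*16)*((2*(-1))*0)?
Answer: 0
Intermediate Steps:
(-8 - (-1)*16)*((2*(-1))*0) = (-8 - 1*(-16))*(-2*0) = (-8 + 16)*0 = 8*0 = 0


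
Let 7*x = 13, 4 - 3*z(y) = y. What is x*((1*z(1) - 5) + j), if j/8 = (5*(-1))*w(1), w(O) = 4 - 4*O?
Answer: -52/7 ≈ -7.4286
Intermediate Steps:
z(y) = 4/3 - y/3
x = 13/7 (x = (⅐)*13 = 13/7 ≈ 1.8571)
j = 0 (j = 8*((5*(-1))*(4 - 4*1)) = 8*(-5*(4 - 4)) = 8*(-5*0) = 8*0 = 0)
x*((1*z(1) - 5) + j) = 13*((1*(4/3 - ⅓*1) - 5) + 0)/7 = 13*((1*(4/3 - ⅓) - 5) + 0)/7 = 13*((1*1 - 5) + 0)/7 = 13*((1 - 5) + 0)/7 = 13*(-4 + 0)/7 = (13/7)*(-4) = -52/7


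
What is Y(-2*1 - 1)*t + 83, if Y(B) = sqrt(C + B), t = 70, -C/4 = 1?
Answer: 83 + 70*I*sqrt(7) ≈ 83.0 + 185.2*I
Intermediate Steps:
C = -4 (C = -4*1 = -4)
Y(B) = sqrt(-4 + B)
Y(-2*1 - 1)*t + 83 = sqrt(-4 + (-2*1 - 1))*70 + 83 = sqrt(-4 + (-2 - 1))*70 + 83 = sqrt(-4 - 3)*70 + 83 = sqrt(-7)*70 + 83 = (I*sqrt(7))*70 + 83 = 70*I*sqrt(7) + 83 = 83 + 70*I*sqrt(7)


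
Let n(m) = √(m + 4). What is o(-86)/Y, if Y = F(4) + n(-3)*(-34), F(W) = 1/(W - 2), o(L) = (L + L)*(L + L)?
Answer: -59168/67 ≈ -883.10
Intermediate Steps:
o(L) = 4*L² (o(L) = (2*L)*(2*L) = 4*L²)
n(m) = √(4 + m)
F(W) = 1/(-2 + W)
Y = -67/2 (Y = 1/(-2 + 4) + √(4 - 3)*(-34) = 1/2 + √1*(-34) = ½ + 1*(-34) = ½ - 34 = -67/2 ≈ -33.500)
o(-86)/Y = (4*(-86)²)/(-67/2) = (4*7396)*(-2/67) = 29584*(-2/67) = -59168/67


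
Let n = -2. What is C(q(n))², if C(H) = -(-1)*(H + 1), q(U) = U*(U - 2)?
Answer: 81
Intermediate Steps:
q(U) = U*(-2 + U)
C(H) = 1 + H (C(H) = -(-1)*(1 + H) = -(-1 - H) = 1 + H)
C(q(n))² = (1 - 2*(-2 - 2))² = (1 - 2*(-4))² = (1 + 8)² = 9² = 81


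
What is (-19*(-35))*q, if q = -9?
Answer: -5985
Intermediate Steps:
(-19*(-35))*q = -19*(-35)*(-9) = 665*(-9) = -5985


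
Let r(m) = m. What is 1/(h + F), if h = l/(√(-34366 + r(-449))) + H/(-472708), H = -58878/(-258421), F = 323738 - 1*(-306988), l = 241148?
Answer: 81919756390076492136550928653950/51669137213449344353321501532026521399 + 899632596756996147662335088*I*√34815/51669137213449344353321501532026521399 ≈ 1.5855e-6 + 3.2488e-9*I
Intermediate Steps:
F = 630726 (F = 323738 + 306988 = 630726)
H = 58878/258421 (H = -58878*(-1/258421) = 58878/258421 ≈ 0.22784)
h = -29439/61078837034 - 241148*I*√34815/34815 (h = 241148/(√(-34366 - 449)) + (58878/258421)/(-472708) = 241148/(√(-34815)) + (58878/258421)*(-1/472708) = 241148/((I*√34815)) - 29439/61078837034 = 241148*(-I*√34815/34815) - 29439/61078837034 = -241148*I*√34815/34815 - 29439/61078837034 = -29439/61078837034 - 241148*I*√34815/34815 ≈ -4.8198e-7 - 1292.4*I)
1/(h + F) = 1/((-29439/61078837034 - 241148*I*√34815/34815) + 630726) = 1/(38524010567077245/61078837034 - 241148*I*√34815/34815)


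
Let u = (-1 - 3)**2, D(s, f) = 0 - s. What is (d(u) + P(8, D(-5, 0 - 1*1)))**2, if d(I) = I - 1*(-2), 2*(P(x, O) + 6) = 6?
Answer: 225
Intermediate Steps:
D(s, f) = -s
P(x, O) = -3 (P(x, O) = -6 + (1/2)*6 = -6 + 3 = -3)
u = 16 (u = (-4)**2 = 16)
d(I) = 2 + I (d(I) = I + 2 = 2 + I)
(d(u) + P(8, D(-5, 0 - 1*1)))**2 = ((2 + 16) - 3)**2 = (18 - 3)**2 = 15**2 = 225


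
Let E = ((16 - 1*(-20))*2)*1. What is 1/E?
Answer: 1/72 ≈ 0.013889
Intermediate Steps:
E = 72 (E = ((16 + 20)*2)*1 = (36*2)*1 = 72*1 = 72)
1/E = 1/72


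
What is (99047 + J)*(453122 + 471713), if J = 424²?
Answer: 257865269205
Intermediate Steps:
J = 179776
(99047 + J)*(453122 + 471713) = (99047 + 179776)*(453122 + 471713) = 278823*924835 = 257865269205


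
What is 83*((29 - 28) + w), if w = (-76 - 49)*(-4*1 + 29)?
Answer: -259292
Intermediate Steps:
w = -3125 (w = -125*(-4 + 29) = -125*25 = -3125)
83*((29 - 28) + w) = 83*((29 - 28) - 3125) = 83*(1 - 3125) = 83*(-3124) = -259292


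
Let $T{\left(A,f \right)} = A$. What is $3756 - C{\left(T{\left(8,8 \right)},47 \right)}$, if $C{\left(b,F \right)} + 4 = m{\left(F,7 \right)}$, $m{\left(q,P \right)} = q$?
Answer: $3713$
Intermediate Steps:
$C{\left(b,F \right)} = -4 + F$
$3756 - C{\left(T{\left(8,8 \right)},47 \right)} = 3756 - \left(-4 + 47\right) = 3756 - 43 = 3713$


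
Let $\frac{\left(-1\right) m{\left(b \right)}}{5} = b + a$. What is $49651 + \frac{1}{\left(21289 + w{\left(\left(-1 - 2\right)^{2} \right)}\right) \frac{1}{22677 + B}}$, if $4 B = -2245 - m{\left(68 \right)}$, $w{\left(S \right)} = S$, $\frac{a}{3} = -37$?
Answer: $\frac{528744530}{10649} \approx 49652.0$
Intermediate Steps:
$a = -111$ ($a = 3 \left(-37\right) = -111$)
$m{\left(b \right)} = 555 - 5 b$ ($m{\left(b \right)} = - 5 \left(b - 111\right) = - 5 \left(-111 + b\right) = 555 - 5 b$)
$B = -615$ ($B = \frac{-2245 - \left(555 - 340\right)}{4} = \frac{-2245 - 215}{4} = \frac{1}{4} \left(-2460\right) = -615$)
$49651 + \frac{1}{\left(21289 + w{\left(\left(-1 - 2\right)^{2} \right)}\right) \frac{1}{22677 + B}} = 49651 + \frac{1}{\left(21289 + \left(-1 - 2\right)^{2}\right) \frac{1}{22677 - 615}} = 49651 + \frac{1}{\left(21289 + \left(-3\right)^{2}\right) \frac{1}{22062}} = 49651 + \frac{1}{\left(21289 + 9\right) \frac{1}{22062}} = 49651 + \frac{1}{21298 \cdot \frac{1}{22062}} = 49651 + \frac{1}{\frac{10649}{11031}} = 49651 + \frac{11031}{10649} = \frac{528744530}{10649}$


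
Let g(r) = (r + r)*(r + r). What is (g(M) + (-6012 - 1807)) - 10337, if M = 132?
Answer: 51540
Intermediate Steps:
g(r) = 4*r² (g(r) = (2*r)*(2*r) = 4*r²)
(g(M) + (-6012 - 1807)) - 10337 = (4*132² + (-6012 - 1807)) - 10337 = (4*17424 - 7819) - 10337 = (69696 - 7819) - 10337 = 61877 - 10337 = 51540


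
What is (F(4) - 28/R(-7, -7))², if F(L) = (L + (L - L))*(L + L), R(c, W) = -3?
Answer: 15376/9 ≈ 1708.4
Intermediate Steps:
F(L) = 2*L² (F(L) = (L + 0)*(2*L) = L*(2*L) = 2*L²)
(F(4) - 28/R(-7, -7))² = (2*4² - 28/(-3))² = (2*16 - 28*(-⅓))² = (32 + 28/3)² = (124/3)² = 15376/9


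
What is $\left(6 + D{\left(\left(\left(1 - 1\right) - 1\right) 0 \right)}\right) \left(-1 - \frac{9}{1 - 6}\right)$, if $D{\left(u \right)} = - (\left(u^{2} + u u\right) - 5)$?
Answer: $\frac{44}{5} \approx 8.8$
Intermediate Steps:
$D{\left(u \right)} = 5 - 2 u^{2}$ ($D{\left(u \right)} = - (\left(u^{2} + u^{2}\right) - 5) = - (2 u^{2} - 5) = - (-5 + 2 u^{2}) = 5 - 2 u^{2}$)
$\left(6 + D{\left(\left(\left(1 - 1\right) - 1\right) 0 \right)}\right) \left(-1 - \frac{9}{1 - 6}\right) = \left(6 + \left(5 - 2 \left(\left(\left(1 - 1\right) - 1\right) 0\right)^{2}\right)\right) \left(-1 - \frac{9}{1 - 6}\right) = \left(6 + \left(5 - 2 \left(\left(0 - 1\right) 0\right)^{2}\right)\right) \left(-1 - \frac{9}{-5}\right) = \left(6 + \left(5 - 2 \left(\left(-1\right) 0\right)^{2}\right)\right) \left(-1 - - \frac{9}{5}\right) = \left(6 + \left(5 - 2 \cdot 0^{2}\right)\right) \left(-1 + \frac{9}{5}\right) = \left(6 + \left(5 - 0\right)\right) \frac{4}{5} = \left(6 + \left(5 + 0\right)\right) \frac{4}{5} = \left(6 + 5\right) \frac{4}{5} = 11 \cdot \frac{4}{5} = \frac{44}{5}$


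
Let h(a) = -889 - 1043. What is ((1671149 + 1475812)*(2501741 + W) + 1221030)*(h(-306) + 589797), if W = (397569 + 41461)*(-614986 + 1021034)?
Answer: 329796948541251295191915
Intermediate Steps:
h(a) = -1932
W = 178267253440 (W = 439030*406048 = 178267253440)
((1671149 + 1475812)*(2501741 + W) + 1221030)*(h(-306) + 589797) = ((1671149 + 1475812)*(2501741 + 178267253440) + 1221030)*(-1932 + 589797) = (3146961*178269755181 + 1221030)*587865 = (561007967034154941 + 1221030)*587865 = 561007967035375971*587865 = 329796948541251295191915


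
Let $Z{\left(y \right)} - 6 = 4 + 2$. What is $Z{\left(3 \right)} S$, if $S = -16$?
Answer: $-192$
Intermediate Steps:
$Z{\left(y \right)} = 12$ ($Z{\left(y \right)} = 6 + \left(4 + 2\right) = 6 + 6 = 12$)
$Z{\left(3 \right)} S = 12 \left(-16\right) = -192$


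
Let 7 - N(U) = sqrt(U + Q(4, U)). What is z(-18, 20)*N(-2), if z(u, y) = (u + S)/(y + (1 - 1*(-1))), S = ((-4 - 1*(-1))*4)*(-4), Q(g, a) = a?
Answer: 105/11 - 30*I/11 ≈ 9.5455 - 2.7273*I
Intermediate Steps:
S = 48 (S = ((-4 + 1)*4)*(-4) = -3*4*(-4) = -12*(-4) = 48)
z(u, y) = (48 + u)/(2 + y) (z(u, y) = (u + 48)/(y + (1 - 1*(-1))) = (48 + u)/(y + (1 + 1)) = (48 + u)/(y + 2) = (48 + u)/(2 + y))
N(U) = 7 - sqrt(2)*sqrt(U) (N(U) = 7 - sqrt(U + U) = 7 - sqrt(2*U) = 7 - sqrt(2)*sqrt(U))
z(-18, 20)*N(-2) = ((48 - 18)/(2 + 20))*(7 - sqrt(2)*sqrt(-2)) = (30/22)*(7 - sqrt(2)*I*sqrt(2)) = ((1/22)*30)*(7 - 2*I) = 15*(7 - 2*I)/11 = 105/11 - 30*I/11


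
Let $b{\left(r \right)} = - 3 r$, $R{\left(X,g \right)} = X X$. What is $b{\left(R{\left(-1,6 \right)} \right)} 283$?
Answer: $-849$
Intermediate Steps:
$R{\left(X,g \right)} = X^{2}$
$b{\left(R{\left(-1,6 \right)} \right)} 283 = - 3 \left(-1\right)^{2} \cdot 283 = \left(-3\right) 1 \cdot 283 = \left(-3\right) 283 = -849$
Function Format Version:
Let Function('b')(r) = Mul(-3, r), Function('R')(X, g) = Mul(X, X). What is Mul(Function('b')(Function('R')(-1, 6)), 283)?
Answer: -849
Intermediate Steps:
Function('R')(X, g) = Pow(X, 2)
Mul(Function('b')(Function('R')(-1, 6)), 283) = Mul(Mul(-3, Pow(-1, 2)), 283) = Mul(Mul(-3, 1), 283) = Mul(-3, 283) = -849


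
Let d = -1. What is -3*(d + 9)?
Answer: -24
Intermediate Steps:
-3*(d + 9) = -3*(-1 + 9) = -3*8 = -24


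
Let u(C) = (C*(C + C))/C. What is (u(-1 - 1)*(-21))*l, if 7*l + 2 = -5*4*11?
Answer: -2664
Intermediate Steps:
u(C) = 2*C (u(C) = (C*(2*C))/C = (2*C²)/C = 2*C)
l = -222/7 (l = -2/7 + (-5*4*11)/7 = -2/7 + (-20*11)/7 = -2/7 + (⅐)*(-220) = -2/7 - 220/7 = -222/7 ≈ -31.714)
(u(-1 - 1)*(-21))*l = ((2*(-1 - 1))*(-21))*(-222/7) = ((2*(-2))*(-21))*(-222/7) = -4*(-21)*(-222/7) = 84*(-222/7) = -2664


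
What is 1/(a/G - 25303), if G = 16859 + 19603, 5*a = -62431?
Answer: -182310/4613052361 ≈ -3.9520e-5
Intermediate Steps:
a = -62431/5 (a = (1/5)*(-62431) = -62431/5 ≈ -12486.)
G = 36462
1/(a/G - 25303) = 1/(-62431/5/36462 - 25303) = 1/(-62431/5*1/36462 - 25303) = 1/(-62431/182310 - 25303) = 1/(-4613052361/182310) = -182310/4613052361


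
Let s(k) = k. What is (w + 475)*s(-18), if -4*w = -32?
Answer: -8694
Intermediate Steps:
w = 8 (w = -¼*(-32) = 8)
(w + 475)*s(-18) = (8 + 475)*(-18) = 483*(-18) = -8694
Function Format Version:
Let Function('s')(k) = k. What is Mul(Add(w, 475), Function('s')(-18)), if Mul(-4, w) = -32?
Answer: -8694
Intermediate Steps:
w = 8 (w = Mul(Rational(-1, 4), -32) = 8)
Mul(Add(w, 475), Function('s')(-18)) = Mul(Add(8, 475), -18) = Mul(483, -18) = -8694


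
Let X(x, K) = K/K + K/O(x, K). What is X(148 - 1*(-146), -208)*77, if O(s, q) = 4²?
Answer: -924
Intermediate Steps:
O(s, q) = 16
X(x, K) = 1 + K/16 (X(x, K) = K/K + K/16 = 1 + K*(1/16) = 1 + K/16)
X(148 - 1*(-146), -208)*77 = (1 + (1/16)*(-208))*77 = (1 - 13)*77 = -12*77 = -924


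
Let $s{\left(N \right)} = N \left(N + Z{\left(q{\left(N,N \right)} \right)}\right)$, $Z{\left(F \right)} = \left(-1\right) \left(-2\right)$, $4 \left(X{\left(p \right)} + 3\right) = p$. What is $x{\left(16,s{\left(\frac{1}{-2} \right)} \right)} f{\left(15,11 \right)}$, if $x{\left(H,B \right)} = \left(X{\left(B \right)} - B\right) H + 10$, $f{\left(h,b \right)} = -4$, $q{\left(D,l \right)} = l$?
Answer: $116$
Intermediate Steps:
$X{\left(p \right)} = -3 + \frac{p}{4}$
$Z{\left(F \right)} = 2$
$s{\left(N \right)} = N \left(2 + N\right)$ ($s{\left(N \right)} = N \left(N + 2\right) = N \left(2 + N\right)$)
$x{\left(H,B \right)} = 10 + H \left(-3 - \frac{3 B}{4}\right)$ ($x{\left(H,B \right)} = \left(\left(-3 + \frac{B}{4}\right) - B\right) H + 10 = \left(-3 - \frac{3 B}{4}\right) H + 10 = H \left(-3 - \frac{3 B}{4}\right) + 10 = 10 + H \left(-3 - \frac{3 B}{4}\right)$)
$x{\left(16,s{\left(\frac{1}{-2} \right)} \right)} f{\left(15,11 \right)} = \left(10 - 48 - \frac{3}{4} \frac{2 + \frac{1}{-2}}{-2} \cdot 16\right) \left(-4\right) = \left(10 - 48 - \frac{3}{4} \left(- \frac{2 - \frac{1}{2}}{2}\right) 16\right) \left(-4\right) = \left(10 - 48 - \frac{3}{4} \left(\left(- \frac{1}{2}\right) \frac{3}{2}\right) 16\right) \left(-4\right) = \left(10 - 48 - \left(- \frac{9}{16}\right) 16\right) \left(-4\right) = \left(10 - 48 + 9\right) \left(-4\right) = \left(-29\right) \left(-4\right) = 116$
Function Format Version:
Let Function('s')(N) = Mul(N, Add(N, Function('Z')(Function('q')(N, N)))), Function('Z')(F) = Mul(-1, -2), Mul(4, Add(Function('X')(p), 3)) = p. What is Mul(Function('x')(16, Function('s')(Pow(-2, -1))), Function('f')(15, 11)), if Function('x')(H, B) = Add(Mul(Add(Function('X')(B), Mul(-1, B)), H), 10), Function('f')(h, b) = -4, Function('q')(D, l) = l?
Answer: 116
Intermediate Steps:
Function('X')(p) = Add(-3, Mul(Rational(1, 4), p))
Function('Z')(F) = 2
Function('s')(N) = Mul(N, Add(2, N)) (Function('s')(N) = Mul(N, Add(N, 2)) = Mul(N, Add(2, N)))
Function('x')(H, B) = Add(10, Mul(H, Add(-3, Mul(Rational(-3, 4), B)))) (Function('x')(H, B) = Add(Mul(Add(Add(-3, Mul(Rational(1, 4), B)), Mul(-1, B)), H), 10) = Add(Mul(Add(-3, Mul(Rational(-3, 4), B)), H), 10) = Add(Mul(H, Add(-3, Mul(Rational(-3, 4), B))), 10) = Add(10, Mul(H, Add(-3, Mul(Rational(-3, 4), B)))))
Mul(Function('x')(16, Function('s')(Pow(-2, -1))), Function('f')(15, 11)) = Mul(Add(10, Mul(-3, 16), Mul(Rational(-3, 4), Mul(Pow(-2, -1), Add(2, Pow(-2, -1))), 16)), -4) = Mul(Add(10, -48, Mul(Rational(-3, 4), Mul(Rational(-1, 2), Add(2, Rational(-1, 2))), 16)), -4) = Mul(Add(10, -48, Mul(Rational(-3, 4), Mul(Rational(-1, 2), Rational(3, 2)), 16)), -4) = Mul(Add(10, -48, Mul(Rational(-3, 4), Rational(-3, 4), 16)), -4) = Mul(Add(10, -48, 9), -4) = Mul(-29, -4) = 116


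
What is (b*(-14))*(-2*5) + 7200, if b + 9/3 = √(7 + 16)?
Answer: 6780 + 140*√23 ≈ 7451.4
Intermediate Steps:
b = -3 + √23 (b = -3 + √(7 + 16) = -3 + √23 ≈ 1.7958)
(b*(-14))*(-2*5) + 7200 = ((-3 + √23)*(-14))*(-2*5) + 7200 = (42 - 14*√23)*(-10) + 7200 = (-420 + 140*√23) + 7200 = 6780 + 140*√23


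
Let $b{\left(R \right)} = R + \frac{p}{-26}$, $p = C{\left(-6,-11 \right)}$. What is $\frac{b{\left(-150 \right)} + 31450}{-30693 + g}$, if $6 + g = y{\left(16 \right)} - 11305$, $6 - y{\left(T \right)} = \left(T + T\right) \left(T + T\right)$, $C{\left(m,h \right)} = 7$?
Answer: $- \frac{813793}{1118572} \approx -0.72753$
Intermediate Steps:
$p = 7$
$y{\left(T \right)} = 6 - 4 T^{2}$ ($y{\left(T \right)} = 6 - \left(T + T\right) \left(T + T\right) = 6 - 2 T 2 T = 6 - 4 T^{2}$)
$g = -12329$ ($g = -6 + \left(\left(6 - 4 \cdot 16^{2}\right) - 11305\right) = -6 + \left(\left(6 - 1024\right) - 11305\right) = -6 - 12323 = -12329$)
$b{\left(R \right)} = - \frac{7}{26} + R$ ($b{\left(R \right)} = R + \frac{7}{-26} = R + 7 \left(- \frac{1}{26}\right) = R - \frac{7}{26} = - \frac{7}{26} + R$)
$\frac{b{\left(-150 \right)} + 31450}{-30693 + g} = \frac{\left(- \frac{7}{26} - 150\right) + 31450}{-30693 - 12329} = \frac{- \frac{3907}{26} + 31450}{-43022} = \frac{813793}{26} \left(- \frac{1}{43022}\right) = - \frac{813793}{1118572}$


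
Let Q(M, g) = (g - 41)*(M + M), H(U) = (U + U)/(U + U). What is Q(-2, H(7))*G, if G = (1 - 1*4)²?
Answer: 1440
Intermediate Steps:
H(U) = 1 (H(U) = (2*U)/((2*U)) = (2*U)*(1/(2*U)) = 1)
G = 9 (G = (1 - 4)² = (-3)² = 9)
Q(M, g) = 2*M*(-41 + g) (Q(M, g) = (-41 + g)*(2*M) = 2*M*(-41 + g))
Q(-2, H(7))*G = (2*(-2)*(-41 + 1))*9 = (2*(-2)*(-40))*9 = 160*9 = 1440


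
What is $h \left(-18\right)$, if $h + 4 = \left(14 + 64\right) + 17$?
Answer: $-1638$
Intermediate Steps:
$h = 91$ ($h = -4 + \left(\left(14 + 64\right) + 17\right) = -4 + \left(78 + 17\right) = -4 + 95 = 91$)
$h \left(-18\right) = 91 \left(-18\right) = -1638$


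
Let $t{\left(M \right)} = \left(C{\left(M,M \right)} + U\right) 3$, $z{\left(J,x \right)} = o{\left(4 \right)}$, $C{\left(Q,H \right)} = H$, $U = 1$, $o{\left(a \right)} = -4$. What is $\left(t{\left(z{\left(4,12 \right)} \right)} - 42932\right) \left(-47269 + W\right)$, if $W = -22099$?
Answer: $2978731288$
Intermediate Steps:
$z{\left(J,x \right)} = -4$
$t{\left(M \right)} = 3 + 3 M$ ($t{\left(M \right)} = \left(M + 1\right) 3 = \left(1 + M\right) 3 = 3 + 3 M$)
$\left(t{\left(z{\left(4,12 \right)} \right)} - 42932\right) \left(-47269 + W\right) = \left(\left(3 + 3 \left(-4\right)\right) - 42932\right) \left(-47269 - 22099\right) = \left(\left(3 - 12\right) - 42932\right) \left(-69368\right) = \left(-9 - 42932\right) \left(-69368\right) = \left(-42941\right) \left(-69368\right) = 2978731288$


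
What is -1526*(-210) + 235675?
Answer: 556135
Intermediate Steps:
-1526*(-210) + 235675 = 320460 + 235675 = 556135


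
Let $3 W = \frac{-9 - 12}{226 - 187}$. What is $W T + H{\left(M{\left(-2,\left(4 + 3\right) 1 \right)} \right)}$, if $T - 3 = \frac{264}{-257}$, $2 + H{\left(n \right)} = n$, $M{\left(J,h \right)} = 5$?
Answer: $\frac{680}{257} \approx 2.6459$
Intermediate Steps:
$H{\left(n \right)} = -2 + n$
$T = \frac{507}{257}$ ($T = 3 + \frac{264}{-257} = 3 + 264 \left(- \frac{1}{257}\right) = 3 - \frac{264}{257} = \frac{507}{257} \approx 1.9728$)
$W = - \frac{7}{39}$ ($W = \frac{\left(-9 - 12\right) \frac{1}{226 - 187}}{3} = \frac{\left(-21\right) \frac{1}{39}}{3} = \frac{1}{3} \left(- \frac{7}{13}\right) = - \frac{7}{39} \approx -0.17949$)
$W T + H{\left(M{\left(-2,\left(4 + 3\right) 1 \right)} \right)} = \left(- \frac{7}{39}\right) \frac{507}{257} + \left(-2 + 5\right) = - \frac{91}{257} + 3 = \frac{680}{257}$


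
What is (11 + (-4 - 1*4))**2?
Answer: 9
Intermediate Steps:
(11 + (-4 - 1*4))**2 = (11 + (-4 - 4))**2 = (11 - 8)**2 = 3**2 = 9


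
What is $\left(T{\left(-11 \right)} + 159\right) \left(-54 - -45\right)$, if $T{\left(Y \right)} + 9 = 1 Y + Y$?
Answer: $-1152$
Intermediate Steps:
$T{\left(Y \right)} = -9 + 2 Y$ ($T{\left(Y \right)} = -9 + \left(1 Y + Y\right) = -9 + \left(Y + Y\right) = -9 + 2 Y$)
$\left(T{\left(-11 \right)} + 159\right) \left(-54 - -45\right) = \left(\left(-9 + 2 \left(-11\right)\right) + 159\right) \left(-54 - -45\right) = \left(\left(-9 - 22\right) + 159\right) \left(-54 + 45\right) = \left(-31 + 159\right) \left(-9\right) = 128 \left(-9\right) = -1152$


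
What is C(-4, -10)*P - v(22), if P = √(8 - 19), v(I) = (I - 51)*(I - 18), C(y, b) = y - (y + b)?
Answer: 116 + 10*I*√11 ≈ 116.0 + 33.166*I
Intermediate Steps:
C(y, b) = -b (C(y, b) = y - (b + y) = y + (-b - y) = -b)
v(I) = (-51 + I)*(-18 + I)
P = I*√11 (P = √(-11) = I*√11 ≈ 3.3166*I)
C(-4, -10)*P - v(22) = (-1*(-10))*(I*√11) - (918 + 22² - 69*22) = 10*(I*√11) - (918 + 484 - 1518) = 10*I*√11 - 1*(-116) = 10*I*√11 + 116 = 116 + 10*I*√11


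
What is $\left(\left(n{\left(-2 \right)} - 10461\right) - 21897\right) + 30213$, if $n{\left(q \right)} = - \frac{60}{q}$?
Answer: $-2115$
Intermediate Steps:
$\left(\left(n{\left(-2 \right)} - 10461\right) - 21897\right) + 30213 = \left(\left(- \frac{60}{-2} - 10461\right) - 21897\right) + 30213 = \left(\left(\left(-60\right) \left(- \frac{1}{2}\right) - 10461\right) - 21897\right) + 30213 = \left(\left(30 - 10461\right) - 21897\right) + 30213 = \left(-10431 - 21897\right) + 30213 = -32328 + 30213 = -2115$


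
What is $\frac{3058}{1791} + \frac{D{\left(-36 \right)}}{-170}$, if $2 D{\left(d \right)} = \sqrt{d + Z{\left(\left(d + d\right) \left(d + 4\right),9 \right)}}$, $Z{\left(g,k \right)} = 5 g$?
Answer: $\frac{3058}{1791} - \frac{3 \sqrt{319}}{170} \approx 1.3922$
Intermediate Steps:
$D{\left(d \right)} = \frac{\sqrt{d + 10 d \left(4 + d\right)}}{2}$ ($D{\left(d \right)} = \frac{\sqrt{d + 5 \left(d + d\right) \left(d + 4\right)}}{2} = \frac{\sqrt{d + 5 \cdot 2 d \left(4 + d\right)}}{2} = \frac{\sqrt{d + 10 d \left(4 + d\right)}}{2}$)
$\frac{3058}{1791} + \frac{D{\left(-36 \right)}}{-170} = \frac{3058}{1791} + \frac{\frac{1}{2} \sqrt{- 36 \left(41 + 10 \left(-36\right)\right)}}{-170} = 3058 \cdot \frac{1}{1791} + \frac{\sqrt{- 36 \left(41 - 360\right)}}{2} \left(- \frac{1}{170}\right) = \frac{3058}{1791} + \frac{\sqrt{\left(-36\right) \left(-319\right)}}{2} \left(- \frac{1}{170}\right) = \frac{3058}{1791} + \frac{\sqrt{11484}}{2} \left(- \frac{1}{170}\right) = \frac{3058}{1791} + \frac{6 \sqrt{319}}{2} \left(- \frac{1}{170}\right) = \frac{3058}{1791} + 3 \sqrt{319} \left(- \frac{1}{170}\right) = \frac{3058}{1791} - \frac{3 \sqrt{319}}{170}$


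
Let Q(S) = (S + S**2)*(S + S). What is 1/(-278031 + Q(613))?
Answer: 1/461166301 ≈ 2.1684e-9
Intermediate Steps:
Q(S) = 2*S*(S + S**2) (Q(S) = (S + S**2)*(2*S) = 2*S*(S + S**2))
1/(-278031 + Q(613)) = 1/(-278031 + 2*613**2*(1 + 613)) = 1/(-278031 + 2*375769*614) = 1/(-278031 + 461444332) = 1/461166301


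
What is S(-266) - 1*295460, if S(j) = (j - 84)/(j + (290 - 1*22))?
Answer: -295635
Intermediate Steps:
S(j) = (-84 + j)/(268 + j) (S(j) = (-84 + j)/(j + (290 - 22)) = (-84 + j)/(j + 268) = (-84 + j)/(268 + j))
S(-266) - 1*295460 = (-84 - 266)/(268 - 266) - 1*295460 = -350/2 - 295460 = (½)*(-350) - 295460 = -175 - 295460 = -295635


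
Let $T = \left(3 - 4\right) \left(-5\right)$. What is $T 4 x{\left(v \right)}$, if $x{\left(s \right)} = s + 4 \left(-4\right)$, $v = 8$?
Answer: $-160$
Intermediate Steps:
$x{\left(s \right)} = -16 + s$ ($x{\left(s \right)} = s - 16 = -16 + s$)
$T = 5$ ($T = \left(-1\right) \left(-5\right) = 5$)
$T 4 x{\left(v \right)} = 5 \cdot 4 \left(-16 + 8\right) = 20 \left(-8\right) = -160$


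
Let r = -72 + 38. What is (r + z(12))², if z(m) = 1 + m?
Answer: 441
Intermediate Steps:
r = -34
(r + z(12))² = (-34 + (1 + 12))² = (-34 + 13)² = (-21)² = 441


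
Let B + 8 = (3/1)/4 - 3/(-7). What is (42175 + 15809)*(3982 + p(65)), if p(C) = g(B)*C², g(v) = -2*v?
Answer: 25012065216/7 ≈ 3.5732e+9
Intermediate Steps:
B = -191/28 (B = -8 + ((3/1)/4 - 3/(-7)) = -8 + ((3*1)*(¼) - 3*(-⅐)) = -8 + (3*(¼) + 3/7) = -8 + (¾ + 3/7) = -8 + 33/28 = -191/28 ≈ -6.8214)
p(C) = 191*C²/14 (p(C) = (-2*(-191/28))*C² = 191*C²/14)
(42175 + 15809)*(3982 + p(65)) = (42175 + 15809)*(3982 + (191/14)*65²) = 57984*(3982 + (191/14)*4225) = 57984*(3982 + 806975/14) = 57984*(862723/14) = 25012065216/7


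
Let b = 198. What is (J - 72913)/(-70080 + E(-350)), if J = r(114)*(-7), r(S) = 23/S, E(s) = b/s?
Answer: 1454642525/1398107286 ≈ 1.0404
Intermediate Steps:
E(s) = 198/s
J = -161/114 (J = (23/114)*(-7) = -161/114 ≈ -1.4123)
(J - 72913)/(-70080 + E(-350)) = (-161/114 - 72913)/(-70080 + 198/(-350)) = -8312243/(114*(-70080 + 198*(-1/350))) = -8312243/(114*(-70080 - 99/175)) = -8312243/(114*(-12264099/175)) = -8312243/114*(-175/12264099) = 1454642525/1398107286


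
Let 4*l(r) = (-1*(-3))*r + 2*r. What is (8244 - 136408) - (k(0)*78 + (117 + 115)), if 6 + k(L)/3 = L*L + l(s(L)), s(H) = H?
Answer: -126992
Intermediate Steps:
l(r) = 5*r/4 (l(r) = ((-1*(-3))*r + 2*r)/4 = (3*r + 2*r)/4 = (5*r)/4 = 5*r/4)
k(L) = -18 + 3*L**2 + 15*L/4 (k(L) = -18 + 3*(L*L + 5*L/4) = -18 + 3*(L**2 + 5*L/4) = -18 + (3*L**2 + 15*L/4) = -18 + 3*L**2 + 15*L/4)
(8244 - 136408) - (k(0)*78 + (117 + 115)) = (8244 - 136408) - ((-18 + 3*0**2 + (15/4)*0)*78 + (117 + 115)) = -128164 - ((-18 + 3*0 + 0)*78 + 232) = -128164 - ((-18 + 0 + 0)*78 + 232) = -128164 - (-18*78 + 232) = -128164 - (-1404 + 232) = -128164 - 1*(-1172) = -128164 + 1172 = -126992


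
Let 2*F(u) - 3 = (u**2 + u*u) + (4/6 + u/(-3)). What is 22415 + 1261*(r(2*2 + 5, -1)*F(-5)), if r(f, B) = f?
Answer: 336404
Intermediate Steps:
F(u) = 11/6 + u**2 - u/6 (F(u) = 3/2 + ((u**2 + u*u) + (4/6 + u/(-3)))/2 = 3/2 + ((u**2 + u**2) + (4*(1/6) + u*(-1/3)))/2 = 3/2 + (2*u**2 + (2/3 - u/3))/2 = 3/2 + (2/3 + 2*u**2 - u/3)/2 = 3/2 + (1/3 + u**2 - u/6) = 11/6 + u**2 - u/6)
22415 + 1261*(r(2*2 + 5, -1)*F(-5)) = 22415 + 1261*((2*2 + 5)*(11/6 + (-5)**2 - 1/6*(-5))) = 22415 + 1261*((4 + 5)*(11/6 + 25 + 5/6)) = 22415 + 1261*(9*(83/3)) = 22415 + 1261*249 = 22415 + 313989 = 336404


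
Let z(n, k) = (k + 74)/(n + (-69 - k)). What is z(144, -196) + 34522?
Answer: 9355340/271 ≈ 34522.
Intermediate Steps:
z(n, k) = (74 + k)/(-69 + n - k)
z(144, -196) + 34522 = (-74 - 1*(-196))/(69 - 196 - 1*144) + 34522 = (-74 + 196)/(69 - 196 - 144) + 34522 = 122/(-271) + 34522 = -1/271*122 + 34522 = -122/271 + 34522 = 9355340/271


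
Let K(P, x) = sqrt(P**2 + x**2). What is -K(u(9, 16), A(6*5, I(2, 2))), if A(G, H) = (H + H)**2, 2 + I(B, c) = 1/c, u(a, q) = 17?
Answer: -sqrt(370) ≈ -19.235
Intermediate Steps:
I(B, c) = -2 + 1/c
A(G, H) = 4*H**2 (A(G, H) = (2*H)**2 = 4*H**2)
-K(u(9, 16), A(6*5, I(2, 2))) = -sqrt(17**2 + (4*(-2 + 1/2)**2)**2) = -sqrt(289 + (4*(-2 + 1/2)**2)**2) = -sqrt(289 + (4*(-3/2)**2)**2) = -sqrt(289 + (4*(9/4))**2) = -sqrt(289 + 9**2) = -sqrt(289 + 81) = -sqrt(370)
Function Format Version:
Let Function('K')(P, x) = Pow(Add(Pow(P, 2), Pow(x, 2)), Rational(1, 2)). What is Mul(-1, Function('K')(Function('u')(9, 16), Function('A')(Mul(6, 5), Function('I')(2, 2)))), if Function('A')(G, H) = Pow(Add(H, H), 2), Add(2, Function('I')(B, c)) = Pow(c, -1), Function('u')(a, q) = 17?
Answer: Mul(-1, Pow(370, Rational(1, 2))) ≈ -19.235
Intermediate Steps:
Function('I')(B, c) = Add(-2, Pow(c, -1))
Function('A')(G, H) = Mul(4, Pow(H, 2)) (Function('A')(G, H) = Pow(Mul(2, H), 2) = Mul(4, Pow(H, 2)))
Mul(-1, Function('K')(Function('u')(9, 16), Function('A')(Mul(6, 5), Function('I')(2, 2)))) = Mul(-1, Pow(Add(Pow(17, 2), Pow(Mul(4, Pow(Add(-2, Pow(2, -1)), 2)), 2)), Rational(1, 2))) = Mul(-1, Pow(Add(289, Pow(Mul(4, Pow(Add(-2, Rational(1, 2)), 2)), 2)), Rational(1, 2))) = Mul(-1, Pow(Add(289, Pow(Mul(4, Pow(Rational(-3, 2), 2)), 2)), Rational(1, 2))) = Mul(-1, Pow(Add(289, Pow(Mul(4, Rational(9, 4)), 2)), Rational(1, 2))) = Mul(-1, Pow(Add(289, Pow(9, 2)), Rational(1, 2))) = Mul(-1, Pow(Add(289, 81), Rational(1, 2))) = Mul(-1, Pow(370, Rational(1, 2)))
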